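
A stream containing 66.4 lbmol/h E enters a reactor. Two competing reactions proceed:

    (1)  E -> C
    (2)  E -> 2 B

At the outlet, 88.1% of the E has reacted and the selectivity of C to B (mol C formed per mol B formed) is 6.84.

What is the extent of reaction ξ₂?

Conversion of E: E consumed = 0.881 × 66.4 = 58.5 lbmol/h = 1ξ₁ + 1ξ₂.
Selectivity: 1ξ₁ / (2ξ₂) = 6.84 → ξ₁ = 13.68 ξ₂.
Substitute: (1·13.68 + 1) ξ₂ = 58.5 → ξ₂ = 3.985 lbmol/h, ξ₁ = 54.51 lbmol/h.
Outlet amounts (n = n₀ + Σ ν·ξ):
  E: 66.4 − 1(54.51) − 1(3.985) = 7.902
  C: 0 + 1(54.51) = 54.51
  B: 0 + 2(3.985) = 7.97

ξ₂ = 3.98 lbmol/h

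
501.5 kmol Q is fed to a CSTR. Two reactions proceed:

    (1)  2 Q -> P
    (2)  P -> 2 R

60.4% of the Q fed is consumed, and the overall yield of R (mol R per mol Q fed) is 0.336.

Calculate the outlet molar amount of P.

67.2 kmol

Conversion of Q: Q consumed = 2ξ₁ = 0.604 × 501.5 → ξ₁ = 151.5 kmol.
Yield of R: 2ξ₂ / 501.5 = 0.336 → ξ₂ = 84.25 kmol.
Outlet amounts (n = n₀ + Σ ν·ξ):
  Q: 501.5 − 2(151.5) = 198.6
  P: 0 + 1(151.5) − 1(84.25) = 67.2
  R: 0 + 2(84.25) = 168.5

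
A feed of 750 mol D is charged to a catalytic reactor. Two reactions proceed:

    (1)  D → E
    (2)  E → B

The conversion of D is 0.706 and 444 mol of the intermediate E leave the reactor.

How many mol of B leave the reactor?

Conversion of D: D consumed = 1ξ₁ = 0.706 × 750 → ξ₁ = 529.5 mol.
E balance: n_E = 0 + 1ξ₁ − 1ξ₂ = 444 → ξ₂ = (1·529.5 − 444)/1 = 85.5 mol.
Outlet amounts (n = n₀ + Σ ν·ξ):
  D: 750 − 1(529.5) = 220.5
  E: 0 + 1(529.5) − 1(85.5) = 444
  B: 0 + 1(85.5) = 85.5

85.5 mol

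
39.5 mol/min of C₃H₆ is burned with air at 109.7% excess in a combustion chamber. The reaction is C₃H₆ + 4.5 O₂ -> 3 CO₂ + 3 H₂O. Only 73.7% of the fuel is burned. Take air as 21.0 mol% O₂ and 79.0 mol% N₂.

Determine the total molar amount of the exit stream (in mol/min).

Stoichiometric O₂ = 4.5 × 39.5 = 177.8 mol/min; O₂ fed = 177.8 × 2.097 = 372.7 mol/min.
N₂ fed = 372.7 × 79/21 = 1402 mol/min.
Fuel reacted = 0.737 × 39.5 → ξ = 29.11 mol/min.
Outlet (n = n₀ + ν ξ):
  C₃H₆: 39.5 − 1(29.11) = 10.39
  O₂: 372.7 − 4.5(29.11) = 241.7
  N₂: 1402 (inert)
  CO₂: 0 + 3(29.11) = 87.33
  H₂O: 0 + 3(29.11) = 87.33
Total out = 10.39 + 241.7 + 1402 + 87.33 + 87.33 = 1829 mol/min.

1830 mol/min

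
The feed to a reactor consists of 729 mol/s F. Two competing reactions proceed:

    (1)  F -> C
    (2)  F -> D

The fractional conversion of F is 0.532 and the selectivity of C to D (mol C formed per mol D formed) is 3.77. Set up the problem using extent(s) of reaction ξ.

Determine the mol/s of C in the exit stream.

307 mol/s

Conversion of F: F consumed = 0.532 × 729 = 387.8 mol/s = 1ξ₁ + 1ξ₂.
Selectivity: 1ξ₁ / (1ξ₂) = 3.77 → ξ₁ = 3.77 ξ₂.
Substitute: (1·3.77 + 1) ξ₂ = 387.8 → ξ₂ = 81.31 mol/s, ξ₁ = 306.5 mol/s.
Outlet amounts (n = n₀ + Σ ν·ξ):
  F: 729 − 1(306.5) − 1(81.31) = 341.2
  C: 0 + 1(306.5) = 306.5
  D: 0 + 1(81.31) = 81.31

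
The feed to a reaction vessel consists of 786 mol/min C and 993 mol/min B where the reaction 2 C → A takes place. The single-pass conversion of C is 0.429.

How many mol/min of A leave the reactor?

169 mol/min

C reacted = 0.429 × 786 = 337.2 mol/min; ν_C = −2, so ξ = 337.2/2 = 168.6 mol/min.
Outlet amounts (n = n₀ + ν ξ):
  C: 786 − 2(168.6) = 448.8
  A: 0 + 1(168.6) = 168.6
  B: 993 (inert)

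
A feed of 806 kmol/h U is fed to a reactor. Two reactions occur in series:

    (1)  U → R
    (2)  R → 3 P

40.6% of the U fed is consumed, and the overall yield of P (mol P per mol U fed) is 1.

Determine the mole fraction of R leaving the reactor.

Conversion of U: U consumed = 1ξ₁ = 0.406 × 806 → ξ₁ = 327.2 kmol/h.
Yield of P: 3ξ₂ / 806 = 1 → ξ₂ = 268.7 kmol/h.
Outlet amounts (n = n₀ + Σ ν·ξ):
  U: 806 − 1(327.2) = 478.8
  R: 0 + 1(327.2) − 1(268.7) = 58.57
  P: 0 + 3(268.7) = 806
Total out = 1343 kmol/h; y_R = 58.57 / 1343 = 0.0436.

0.0436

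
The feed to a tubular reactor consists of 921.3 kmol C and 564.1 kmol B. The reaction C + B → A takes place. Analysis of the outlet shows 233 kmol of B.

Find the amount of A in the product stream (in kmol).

331 kmol

For B: n = n₀ − 1ξ → 233 = 564.1 − 1ξ, giving ξ = 331.1 kmol.
Outlet amounts (n = n₀ + ν ξ):
  C: 921.3 − 1(331.1) = 590.2
  B: 564.1 − 1(331.1) = 233
  A: 0 + 1(331.1) = 331.1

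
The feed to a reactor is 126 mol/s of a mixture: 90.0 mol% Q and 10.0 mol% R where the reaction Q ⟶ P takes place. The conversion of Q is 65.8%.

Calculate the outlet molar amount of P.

Q reacted = 0.658 × 113.4 = 74.62 mol/s; ν_Q = −1, so ξ = 74.62/1 = 74.62 mol/s.
Outlet amounts (n = n₀ + ν ξ):
  Q: 113.4 − 1(74.62) = 38.78
  P: 0 + 1(74.62) = 74.62
  R: 12.6 (inert)

74.6 mol/s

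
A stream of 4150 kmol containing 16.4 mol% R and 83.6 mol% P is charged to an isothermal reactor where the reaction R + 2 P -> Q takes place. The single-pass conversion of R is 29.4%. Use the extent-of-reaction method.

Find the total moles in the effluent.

R reacted = 0.294 × 680.6 = 200.1 kmol; ν_R = −1, so ξ = 200.1/1 = 200.1 kmol.
Outlet amounts (n = n₀ + ν ξ):
  R: 680.6 − 1(200.1) = 480.5
  P: 3469 − 2(200.1) = 3069
  Q: 0 + 1(200.1) = 200.1
Total out = 480.5 + 3069 + 200.1 = 3750 kmol.

3750 kmol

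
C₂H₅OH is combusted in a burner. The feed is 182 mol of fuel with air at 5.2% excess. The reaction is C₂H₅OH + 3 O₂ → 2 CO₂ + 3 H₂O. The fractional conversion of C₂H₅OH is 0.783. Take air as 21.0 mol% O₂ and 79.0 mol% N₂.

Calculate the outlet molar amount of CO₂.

Stoichiometric O₂ = 3 × 182 = 546 mol; O₂ fed = 546 × 1.052 = 574.4 mol.
N₂ fed = 574.4 × 79/21 = 2161 mol.
Fuel reacted = 0.783 × 182 → ξ = 142.5 mol.
Outlet (n = n₀ + ν ξ):
  C₂H₅OH: 182 − 1(142.5) = 39.49
  O₂: 574.4 − 3(142.5) = 146.9
  N₂: 2161 (inert)
  CO₂: 0 + 2(142.5) = 285
  H₂O: 0 + 3(142.5) = 427.5

285 mol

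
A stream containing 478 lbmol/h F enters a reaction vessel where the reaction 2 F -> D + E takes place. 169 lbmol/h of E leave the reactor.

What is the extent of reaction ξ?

ξ = 169 lbmol/h

For E: n = n₀ + 1ξ → 169 = 0 + 1ξ, giving ξ = 169 lbmol/h.
Outlet amounts (n = n₀ + ν ξ):
  F: 478 − 2(169) = 140
  D: 0 + 1(169) = 169
  E: 0 + 1(169) = 169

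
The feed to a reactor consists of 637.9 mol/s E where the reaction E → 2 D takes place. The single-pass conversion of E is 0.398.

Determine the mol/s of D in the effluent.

508 mol/s

E reacted = 0.398 × 637.9 = 253.9 mol/s; ν_E = −1, so ξ = 253.9/1 = 253.9 mol/s.
Outlet amounts (n = n₀ + ν ξ):
  E: 637.9 − 1(253.9) = 384
  D: 0 + 2(253.9) = 507.8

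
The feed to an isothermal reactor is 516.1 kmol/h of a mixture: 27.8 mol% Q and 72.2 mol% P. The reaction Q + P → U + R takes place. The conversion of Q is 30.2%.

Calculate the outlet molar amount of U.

Q reacted = 0.302 × 143.5 = 43.33 kmol/h; ν_Q = −1, so ξ = 43.33/1 = 43.33 kmol/h.
Outlet amounts (n = n₀ + ν ξ):
  Q: 143.5 − 1(43.33) = 100.1
  P: 372.6 − 1(43.33) = 329.3
  U: 0 + 1(43.33) = 43.33
  R: 0 + 1(43.33) = 43.33

43.3 kmol/h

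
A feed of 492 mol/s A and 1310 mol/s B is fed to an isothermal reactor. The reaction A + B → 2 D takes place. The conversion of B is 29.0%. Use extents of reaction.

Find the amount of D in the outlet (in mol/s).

B reacted = 0.29 × 1310 = 379.9 mol/s; ν_B = −1, so ξ = 379.9/1 = 379.9 mol/s.
Outlet amounts (n = n₀ + ν ξ):
  A: 492 − 1(379.9) = 112.1
  B: 1310 − 1(379.9) = 930.1
  D: 0 + 2(379.9) = 759.8

760 mol/s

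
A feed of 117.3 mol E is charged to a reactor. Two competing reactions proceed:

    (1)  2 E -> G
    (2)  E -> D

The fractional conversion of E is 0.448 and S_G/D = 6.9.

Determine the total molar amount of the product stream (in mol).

Conversion of E: E consumed = 0.448 × 117.3 = 52.55 mol = 2ξ₁ + 1ξ₂.
Selectivity: 1ξ₁ / (1ξ₂) = 6.9 → ξ₁ = 6.9 ξ₂.
Substitute: (2·6.9 + 1) ξ₂ = 52.55 → ξ₂ = 3.551 mol, ξ₁ = 24.5 mol.
Outlet amounts (n = n₀ + Σ ν·ξ):
  E: 117.3 − 2(24.5) − 1(3.551) = 64.75
  G: 0 + 1(24.5) = 24.5
  D: 0 + 1(3.551) = 3.551
Total out = 64.75 + 24.5 + 3.551 = 92.8 mol.

92.8 mol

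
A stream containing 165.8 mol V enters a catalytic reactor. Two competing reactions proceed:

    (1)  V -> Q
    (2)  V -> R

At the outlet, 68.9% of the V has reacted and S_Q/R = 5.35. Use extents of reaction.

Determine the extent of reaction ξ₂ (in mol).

ξ₂ = 18 mol

Conversion of V: V consumed = 0.689 × 165.8 = 114.2 mol = 1ξ₁ + 1ξ₂.
Selectivity: 1ξ₁ / (1ξ₂) = 5.35 → ξ₁ = 5.35 ξ₂.
Substitute: (1·5.35 + 1) ξ₂ = 114.2 → ξ₂ = 17.99 mol, ξ₁ = 96.25 mol.
Outlet amounts (n = n₀ + Σ ν·ξ):
  V: 165.8 − 1(96.25) − 1(17.99) = 51.56
  Q: 0 + 1(96.25) = 96.25
  R: 0 + 1(17.99) = 17.99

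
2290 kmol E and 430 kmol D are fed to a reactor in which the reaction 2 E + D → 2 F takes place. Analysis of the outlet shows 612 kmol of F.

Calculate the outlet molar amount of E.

1680 kmol

For F: n = n₀ + 2ξ → 612 = 0 + 2ξ, giving ξ = 306 kmol.
Outlet amounts (n = n₀ + ν ξ):
  E: 2290 − 2(306) = 1678
  D: 430 − 1(306) = 124
  F: 0 + 2(306) = 612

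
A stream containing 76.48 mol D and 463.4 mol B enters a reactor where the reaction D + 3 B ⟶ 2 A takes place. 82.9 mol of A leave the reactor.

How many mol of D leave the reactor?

For A: n = n₀ + 2ξ → 82.9 = 0 + 2ξ, giving ξ = 41.45 mol.
Outlet amounts (n = n₀ + ν ξ):
  D: 76.48 − 1(41.45) = 35.03
  B: 463.4 − 3(41.45) = 339
  A: 0 + 2(41.45) = 82.9

35 mol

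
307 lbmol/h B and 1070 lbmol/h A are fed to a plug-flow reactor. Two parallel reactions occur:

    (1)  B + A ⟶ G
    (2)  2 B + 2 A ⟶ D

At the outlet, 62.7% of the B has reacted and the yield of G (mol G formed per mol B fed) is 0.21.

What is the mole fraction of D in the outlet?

Yield of G: 1ξ₁ / 307 = 0.21 → ξ₁ = 64.47 lbmol/h.
Conversion of B: 1ξ₁ + 2ξ₂ = 0.627 × 307 = 192.5 → ξ₂ = 64.01 lbmol/h.
Outlet amounts (n = n₀ + Σ ν·ξ):
  B: 307 − 1(64.47) − 2(64.01) = 114.5
  A: 1070 − 1(64.47) − 2(64.01) = 877.5
  G: 0 + 1(64.47) = 64.47
  D: 0 + 1(64.01) = 64.01
Total out = 1121 lbmol/h; y_D = 64.01 / 1121 = 0.05713.

0.0571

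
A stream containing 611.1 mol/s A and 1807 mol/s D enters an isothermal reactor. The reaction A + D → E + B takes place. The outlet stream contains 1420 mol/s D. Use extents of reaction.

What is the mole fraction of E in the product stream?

0.16

For D: n = n₀ − 1ξ → 1420 = 1807 − 1ξ, giving ξ = 387 mol/s.
Outlet amounts (n = n₀ + ν ξ):
  A: 611.1 − 1(387) = 224.1
  D: 1807 − 1(387) = 1420
  E: 0 + 1(387) = 387
  B: 0 + 1(387) = 387
Total out = 2418 mol/s; y_E = 387 / 2418 = 0.16.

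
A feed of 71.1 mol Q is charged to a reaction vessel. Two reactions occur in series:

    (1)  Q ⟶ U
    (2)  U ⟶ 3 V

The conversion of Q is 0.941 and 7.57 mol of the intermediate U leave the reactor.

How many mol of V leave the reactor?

178 mol

Conversion of Q: Q consumed = 1ξ₁ = 0.941 × 71.1 → ξ₁ = 66.91 mol.
U balance: n_U = 0 + 1ξ₁ − 1ξ₂ = 7.57 → ξ₂ = (1·66.91 − 7.57)/1 = 59.34 mol.
Outlet amounts (n = n₀ + Σ ν·ξ):
  Q: 71.1 − 1(66.91) = 4.195
  U: 0 + 1(66.91) − 1(59.34) = 7.57
  V: 0 + 3(59.34) = 178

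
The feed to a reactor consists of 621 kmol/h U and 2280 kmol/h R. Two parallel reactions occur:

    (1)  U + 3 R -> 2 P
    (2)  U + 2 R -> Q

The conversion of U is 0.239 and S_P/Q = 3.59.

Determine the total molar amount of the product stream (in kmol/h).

2600 kmol/h

Conversion of U: U consumed = 0.239 × 621 = 148.4 kmol/h = 1ξ₁ + 1ξ₂.
Selectivity: 2ξ₁ / (1ξ₂) = 3.59 → ξ₁ = 1.795 ξ₂.
Substitute: (1·1.795 + 1) ξ₂ = 148.4 → ξ₂ = 53.1 kmol/h, ξ₁ = 95.32 kmol/h.
Outlet amounts (n = n₀ + Σ ν·ξ):
  U: 621 − 1(95.32) − 1(53.1) = 472.6
  R: 2280 − 3(95.32) − 2(53.1) = 1888
  P: 0 + 2(95.32) = 190.6
  Q: 0 + 1(53.1) = 53.1
Total out = 472.6 + 1888 + 190.6 + 53.1 = 2604 kmol/h.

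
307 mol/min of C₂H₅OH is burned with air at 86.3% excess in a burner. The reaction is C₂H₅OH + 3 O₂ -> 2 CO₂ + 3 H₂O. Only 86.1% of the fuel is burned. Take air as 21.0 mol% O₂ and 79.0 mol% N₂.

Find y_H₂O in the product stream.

0.0907

Stoichiometric O₂ = 3 × 307 = 921 mol/min; O₂ fed = 921 × 1.863 = 1716 mol/min.
N₂ fed = 1716 × 79/21 = 6455 mol/min.
Fuel reacted = 0.861 × 307 → ξ = 264.3 mol/min.
Outlet (n = n₀ + ν ξ):
  C₂H₅OH: 307 − 1(264.3) = 42.67
  O₂: 1716 − 3(264.3) = 922.8
  N₂: 6455 (inert)
  CO₂: 0 + 2(264.3) = 528.7
  H₂O: 0 + 3(264.3) = 793
Total out = 8742 mol/min; y_H₂O = 793 / 8742 = 0.09071.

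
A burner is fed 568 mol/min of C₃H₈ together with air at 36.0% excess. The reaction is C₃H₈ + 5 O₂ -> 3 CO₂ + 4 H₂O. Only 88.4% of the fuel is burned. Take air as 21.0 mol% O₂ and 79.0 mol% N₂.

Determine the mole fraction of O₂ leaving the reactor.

0.0695

Stoichiometric O₂ = 5 × 568 = 2840 mol/min; O₂ fed = 2840 × 1.360 = 3862 mol/min.
N₂ fed = 3862 × 79/21 = 14530 mol/min.
Fuel reacted = 0.884 × 568 → ξ = 502.1 mol/min.
Outlet (n = n₀ + ν ξ):
  C₃H₈: 568 − 1(502.1) = 65.89
  O₂: 3862 − 5(502.1) = 1352
  N₂: 14530 (inert)
  CO₂: 0 + 3(502.1) = 1506
  H₂O: 0 + 4(502.1) = 2008
Total out = 19460 mol/min; y_O₂ = 1352 / 19460 = 0.06946.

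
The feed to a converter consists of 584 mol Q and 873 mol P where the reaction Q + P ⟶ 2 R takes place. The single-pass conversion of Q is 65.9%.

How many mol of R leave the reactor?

770 mol

Q reacted = 0.659 × 584 = 384.9 mol; ν_Q = −1, so ξ = 384.9/1 = 384.9 mol.
Outlet amounts (n = n₀ + ν ξ):
  Q: 584 − 1(384.9) = 199.1
  P: 873 − 1(384.9) = 488.1
  R: 0 + 2(384.9) = 769.7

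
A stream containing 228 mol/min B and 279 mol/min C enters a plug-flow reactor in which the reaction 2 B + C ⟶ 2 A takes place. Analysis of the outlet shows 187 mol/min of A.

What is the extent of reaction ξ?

For A: n = n₀ + 2ξ → 187 = 0 + 2ξ, giving ξ = 93.5 mol/min.
Outlet amounts (n = n₀ + ν ξ):
  B: 228 − 2(93.5) = 41
  C: 279 − 1(93.5) = 185.5
  A: 0 + 2(93.5) = 187

ξ = 93.5 mol/min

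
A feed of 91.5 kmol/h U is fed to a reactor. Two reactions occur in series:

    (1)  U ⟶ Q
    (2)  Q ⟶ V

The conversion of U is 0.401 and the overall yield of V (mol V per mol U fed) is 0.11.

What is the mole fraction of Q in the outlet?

Conversion of U: U consumed = 1ξ₁ = 0.401 × 91.5 → ξ₁ = 36.69 kmol/h.
Yield of V: 1ξ₂ / 91.5 = 0.11 → ξ₂ = 10.06 kmol/h.
Outlet amounts (n = n₀ + Σ ν·ξ):
  U: 91.5 − 1(36.69) = 54.81
  Q: 0 + 1(36.69) − 1(10.06) = 26.63
  V: 0 + 1(10.06) = 10.06
Total out = 91.5 kmol/h; y_Q = 26.63 / 91.5 = 0.291.

0.291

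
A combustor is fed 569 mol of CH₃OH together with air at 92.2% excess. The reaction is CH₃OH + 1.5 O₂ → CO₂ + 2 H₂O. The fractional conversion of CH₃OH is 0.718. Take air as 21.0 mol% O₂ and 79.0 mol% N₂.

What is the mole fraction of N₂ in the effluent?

Stoichiometric O₂ = 1.5 × 569 = 853.5 mol; O₂ fed = 853.5 × 1.922 = 1640 mol.
N₂ fed = 1640 × 79/21 = 6171 mol.
Fuel reacted = 0.718 × 569 → ξ = 408.5 mol.
Outlet (n = n₀ + ν ξ):
  CH₃OH: 569 − 1(408.5) = 160.5
  O₂: 1640 − 1.5(408.5) = 1028
  N₂: 6171 (inert)
  CO₂: 0 + 1(408.5) = 408.5
  H₂O: 0 + 2(408.5) = 817.1
Total out = 8585 mol; y_N₂ = 6171 / 8585 = 0.7188.

0.719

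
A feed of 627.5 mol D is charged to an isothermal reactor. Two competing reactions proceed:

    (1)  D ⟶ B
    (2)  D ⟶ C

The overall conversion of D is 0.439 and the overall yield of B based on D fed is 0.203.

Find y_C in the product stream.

Yield of B: 1ξ₁ / 627.5 = 0.203 → ξ₁ = 127.4 mol.
Conversion of D: 1ξ₁ + 1ξ₂ = 0.439 × 627.5 = 275.5 → ξ₂ = 148.1 mol.
Outlet amounts (n = n₀ + Σ ν·ξ):
  D: 627.5 − 1(127.4) − 1(148.1) = 352
  B: 0 + 1(127.4) = 127.4
  C: 0 + 1(148.1) = 148.1
Total out = 627.5 mol; y_C = 148.1 / 627.5 = 0.236.

0.236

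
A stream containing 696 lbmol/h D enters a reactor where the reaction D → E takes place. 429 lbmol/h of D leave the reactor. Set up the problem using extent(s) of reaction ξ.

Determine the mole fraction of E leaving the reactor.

For D: n = n₀ − 1ξ → 429 = 696 − 1ξ, giving ξ = 267 lbmol/h.
Outlet amounts (n = n₀ + ν ξ):
  D: 696 − 1(267) = 429
  E: 0 + 1(267) = 267
Total out = 696 lbmol/h; y_E = 267 / 696 = 0.3836.

0.384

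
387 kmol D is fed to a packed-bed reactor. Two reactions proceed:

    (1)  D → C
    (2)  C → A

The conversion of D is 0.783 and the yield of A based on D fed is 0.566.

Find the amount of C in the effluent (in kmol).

Conversion of D: D consumed = 1ξ₁ = 0.783 × 387 → ξ₁ = 303 kmol.
Yield of A: 1ξ₂ / 387 = 0.566 → ξ₂ = 219 kmol.
Outlet amounts (n = n₀ + Σ ν·ξ):
  D: 387 − 1(303) = 83.98
  C: 0 + 1(303) − 1(219) = 83.98
  A: 0 + 1(219) = 219

84 kmol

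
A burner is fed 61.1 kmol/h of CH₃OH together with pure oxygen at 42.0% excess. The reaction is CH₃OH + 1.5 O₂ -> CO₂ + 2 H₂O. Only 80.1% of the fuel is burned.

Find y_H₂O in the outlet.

0.454

Stoichiometric O₂ = 1.5 × 61.1 = 91.65 kmol/h; O₂ fed = 91.65 × 1.420 = 130.1 kmol/h.
Fuel reacted = 0.801 × 61.1 → ξ = 48.94 kmol/h.
Outlet (n = n₀ + ν ξ):
  CH₃OH: 61.1 − 1(48.94) = 12.16
  O₂: 130.1 − 1.5(48.94) = 56.73
  CO₂: 0 + 1(48.94) = 48.94
  H₂O: 0 + 2(48.94) = 97.88
Total out = 215.7 kmol/h; y_H₂O = 97.88 / 215.7 = 0.4538.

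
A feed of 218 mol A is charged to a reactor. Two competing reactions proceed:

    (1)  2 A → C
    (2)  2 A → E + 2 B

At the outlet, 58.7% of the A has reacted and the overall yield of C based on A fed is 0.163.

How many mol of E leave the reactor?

Yield of C: 1ξ₁ / 218 = 0.163 → ξ₁ = 35.53 mol.
Conversion of A: 2ξ₁ + 2ξ₂ = 0.587 × 218 = 128 → ξ₂ = 28.45 mol.
Outlet amounts (n = n₀ + Σ ν·ξ):
  A: 218 − 2(35.53) − 2(28.45) = 90.03
  C: 0 + 1(35.53) = 35.53
  E: 0 + 1(28.45) = 28.45
  B: 0 + 2(28.45) = 56.9

28.4 mol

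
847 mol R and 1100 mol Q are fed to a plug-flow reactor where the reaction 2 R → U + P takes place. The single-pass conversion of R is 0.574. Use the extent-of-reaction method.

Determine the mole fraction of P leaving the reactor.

R reacted = 0.574 × 847 = 486.2 mol; ν_R = −2, so ξ = 486.2/2 = 243.1 mol.
Outlet amounts (n = n₀ + ν ξ):
  R: 847 − 2(243.1) = 360.8
  U: 0 + 1(243.1) = 243.1
  P: 0 + 1(243.1) = 243.1
  Q: 1100 (inert)
Total out = 1947 mol; y_P = 243.1 / 1947 = 0.1249.

0.125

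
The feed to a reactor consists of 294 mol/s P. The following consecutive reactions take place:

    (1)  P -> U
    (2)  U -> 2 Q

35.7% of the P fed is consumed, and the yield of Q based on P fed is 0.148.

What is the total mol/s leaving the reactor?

316 mol/s

Conversion of P: P consumed = 1ξ₁ = 0.357 × 294 → ξ₁ = 105 mol/s.
Yield of Q: 2ξ₂ / 294 = 0.148 → ξ₂ = 21.76 mol/s.
Outlet amounts (n = n₀ + Σ ν·ξ):
  P: 294 − 1(105) = 189
  U: 0 + 1(105) − 1(21.76) = 83.2
  Q: 0 + 2(21.76) = 43.51
Total out = 189 + 83.2 + 43.51 = 315.8 mol/s.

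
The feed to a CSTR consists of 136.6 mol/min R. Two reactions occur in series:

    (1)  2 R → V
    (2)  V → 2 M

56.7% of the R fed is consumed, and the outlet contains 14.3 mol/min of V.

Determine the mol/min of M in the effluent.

48.9 mol/min

Conversion of R: R consumed = 2ξ₁ = 0.567 × 136.6 → ξ₁ = 38.73 mol/min.
V balance: n_V = 0 + 1ξ₁ − 1ξ₂ = 14.3 → ξ₂ = (1·38.73 − 14.3)/1 = 24.43 mol/min.
Outlet amounts (n = n₀ + Σ ν·ξ):
  R: 136.6 − 2(38.73) = 59.15
  V: 0 + 1(38.73) − 1(24.43) = 14.3
  M: 0 + 2(24.43) = 48.85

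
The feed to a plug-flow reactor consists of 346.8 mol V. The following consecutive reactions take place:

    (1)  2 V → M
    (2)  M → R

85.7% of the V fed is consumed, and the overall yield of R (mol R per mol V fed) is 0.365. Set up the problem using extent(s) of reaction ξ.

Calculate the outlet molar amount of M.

Conversion of V: V consumed = 2ξ₁ = 0.857 × 346.8 → ξ₁ = 148.6 mol.
Yield of R: 1ξ₂ / 346.8 = 0.365 → ξ₂ = 126.6 mol.
Outlet amounts (n = n₀ + Σ ν·ξ):
  V: 346.8 − 2(148.6) = 49.59
  M: 0 + 1(148.6) − 1(126.6) = 22.02
  R: 0 + 1(126.6) = 126.6

22 mol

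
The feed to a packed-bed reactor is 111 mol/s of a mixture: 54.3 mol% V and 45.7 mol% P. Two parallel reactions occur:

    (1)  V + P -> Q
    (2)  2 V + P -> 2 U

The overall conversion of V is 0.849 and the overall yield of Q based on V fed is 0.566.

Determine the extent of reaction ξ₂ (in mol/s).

ξ₂ = 8.53 mol/s

Yield of Q: 1ξ₁ / 60.27 = 0.566 → ξ₁ = 34.11 mol/s.
Conversion of V: 1ξ₁ + 2ξ₂ = 0.849 × 60.27 = 51.17 → ξ₂ = 8.529 mol/s.
Outlet amounts (n = n₀ + Σ ν·ξ):
  V: 60.27 − 1(34.11) − 2(8.529) = 9.101
  P: 50.73 − 1(34.11) − 1(8.529) = 8.084
  Q: 0 + 1(34.11) = 34.11
  U: 0 + 2(8.529) = 17.06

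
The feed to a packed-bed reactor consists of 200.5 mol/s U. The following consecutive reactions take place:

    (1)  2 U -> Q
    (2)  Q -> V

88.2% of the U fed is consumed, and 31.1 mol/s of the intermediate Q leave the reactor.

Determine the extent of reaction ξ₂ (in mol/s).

Conversion of U: U consumed = 2ξ₁ = 0.882 × 200.5 → ξ₁ = 88.42 mol/s.
Q balance: n_Q = 0 + 1ξ₁ − 1ξ₂ = 31.1 → ξ₂ = (1·88.42 − 31.1)/1 = 57.32 mol/s.
Outlet amounts (n = n₀ + Σ ν·ξ):
  U: 200.5 − 2(88.42) = 23.66
  Q: 0 + 1(88.42) − 1(57.32) = 31.1
  V: 0 + 1(57.32) = 57.32

ξ₂ = 57.3 mol/s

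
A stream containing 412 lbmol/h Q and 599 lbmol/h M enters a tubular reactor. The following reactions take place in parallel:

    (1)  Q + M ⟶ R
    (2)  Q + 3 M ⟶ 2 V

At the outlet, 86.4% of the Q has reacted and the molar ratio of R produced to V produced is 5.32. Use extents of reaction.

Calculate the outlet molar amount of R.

Conversion of Q: Q consumed = 0.864 × 412 = 356 lbmol/h = 1ξ₁ + 1ξ₂.
Selectivity: 1ξ₁ / (2ξ₂) = 5.32 → ξ₁ = 10.64 ξ₂.
Substitute: (1·10.64 + 1) ξ₂ = 356 → ξ₂ = 30.58 lbmol/h, ξ₁ = 325.4 lbmol/h.
Outlet amounts (n = n₀ + Σ ν·ξ):
  Q: 412 − 1(325.4) − 1(30.58) = 56.03
  M: 599 − 1(325.4) − 3(30.58) = 181.9
  R: 0 + 1(325.4) = 325.4
  V: 0 + 2(30.58) = 61.16

325 lbmol/h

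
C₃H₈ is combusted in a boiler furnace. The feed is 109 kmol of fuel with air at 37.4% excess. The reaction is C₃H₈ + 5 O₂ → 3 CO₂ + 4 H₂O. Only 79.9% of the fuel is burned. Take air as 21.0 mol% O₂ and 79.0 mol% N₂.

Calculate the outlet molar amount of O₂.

Stoichiometric O₂ = 5 × 109 = 545 kmol; O₂ fed = 545 × 1.374 = 748.8 kmol.
N₂ fed = 748.8 × 79/21 = 2817 kmol.
Fuel reacted = 0.799 × 109 → ξ = 87.09 kmol.
Outlet (n = n₀ + ν ξ):
  C₃H₈: 109 − 1(87.09) = 21.91
  O₂: 748.8 − 5(87.09) = 313.4
  N₂: 2817 (inert)
  CO₂: 0 + 3(87.09) = 261.3
  H₂O: 0 + 4(87.09) = 348.4

313 kmol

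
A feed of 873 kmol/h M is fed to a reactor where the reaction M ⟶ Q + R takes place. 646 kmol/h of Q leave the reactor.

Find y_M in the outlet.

0.149

For Q: n = n₀ + 1ξ → 646 = 0 + 1ξ, giving ξ = 646 kmol/h.
Outlet amounts (n = n₀ + ν ξ):
  M: 873 − 1(646) = 227
  Q: 0 + 1(646) = 646
  R: 0 + 1(646) = 646
Total out = 1519 kmol/h; y_M = 227 / 1519 = 0.1494.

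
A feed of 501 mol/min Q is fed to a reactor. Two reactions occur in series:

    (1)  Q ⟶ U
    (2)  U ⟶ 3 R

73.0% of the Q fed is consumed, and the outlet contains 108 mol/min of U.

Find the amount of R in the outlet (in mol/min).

Conversion of Q: Q consumed = 1ξ₁ = 0.73 × 501 → ξ₁ = 365.7 mol/min.
U balance: n_U = 0 + 1ξ₁ − 1ξ₂ = 108 → ξ₂ = (1·365.7 − 108)/1 = 257.7 mol/min.
Outlet amounts (n = n₀ + Σ ν·ξ):
  Q: 501 − 1(365.7) = 135.3
  U: 0 + 1(365.7) − 1(257.7) = 108
  R: 0 + 3(257.7) = 773.2

773 mol/min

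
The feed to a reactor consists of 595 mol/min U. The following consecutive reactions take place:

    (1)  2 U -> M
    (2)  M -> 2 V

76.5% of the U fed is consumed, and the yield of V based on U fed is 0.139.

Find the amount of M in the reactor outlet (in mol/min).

186 mol/min

Conversion of U: U consumed = 2ξ₁ = 0.765 × 595 → ξ₁ = 227.6 mol/min.
Yield of V: 2ξ₂ / 595 = 0.139 → ξ₂ = 41.35 mol/min.
Outlet amounts (n = n₀ + Σ ν·ξ):
  U: 595 − 2(227.6) = 139.8
  M: 0 + 1(227.6) − 1(41.35) = 186.2
  V: 0 + 2(41.35) = 82.71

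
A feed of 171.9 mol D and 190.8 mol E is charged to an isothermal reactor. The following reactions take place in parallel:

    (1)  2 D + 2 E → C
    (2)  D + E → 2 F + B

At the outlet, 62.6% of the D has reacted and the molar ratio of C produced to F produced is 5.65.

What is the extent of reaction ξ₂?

Conversion of D: D consumed = 0.626 × 171.9 = 107.6 mol = 2ξ₁ + 1ξ₂.
Selectivity: 1ξ₁ / (2ξ₂) = 5.65 → ξ₁ = 11.3 ξ₂.
Substitute: (2·11.3 + 1) ξ₂ = 107.6 → ξ₂ = 4.56 mol, ξ₁ = 51.52 mol.
Outlet amounts (n = n₀ + Σ ν·ξ):
  D: 171.9 − 2(51.52) − 1(4.56) = 64.29
  E: 190.8 − 2(51.52) − 1(4.56) = 83.19
  C: 0 + 1(51.52) = 51.52
  F: 0 + 2(4.56) = 9.119
  B: 0 + 1(4.56) = 4.56

ξ₂ = 4.56 mol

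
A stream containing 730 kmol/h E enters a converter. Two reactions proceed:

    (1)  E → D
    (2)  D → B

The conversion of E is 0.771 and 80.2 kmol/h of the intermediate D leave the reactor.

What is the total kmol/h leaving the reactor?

Conversion of E: E consumed = 1ξ₁ = 0.771 × 730 → ξ₁ = 562.8 kmol/h.
D balance: n_D = 0 + 1ξ₁ − 1ξ₂ = 80.2 → ξ₂ = (1·562.8 − 80.2)/1 = 482.6 kmol/h.
Outlet amounts (n = n₀ + Σ ν·ξ):
  E: 730 − 1(562.8) = 167.2
  D: 0 + 1(562.8) − 1(482.6) = 80.2
  B: 0 + 1(482.6) = 482.6
Total out = 167.2 + 80.2 + 482.6 = 730 kmol/h.

730 kmol/h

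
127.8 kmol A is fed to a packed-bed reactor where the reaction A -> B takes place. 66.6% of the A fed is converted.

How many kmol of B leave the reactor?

85.1 kmol

A reacted = 0.666 × 127.8 = 85.11 kmol; ν_A = −1, so ξ = 85.11/1 = 85.11 kmol.
Outlet amounts (n = n₀ + ν ξ):
  A: 127.8 − 1(85.11) = 42.69
  B: 0 + 1(85.11) = 85.11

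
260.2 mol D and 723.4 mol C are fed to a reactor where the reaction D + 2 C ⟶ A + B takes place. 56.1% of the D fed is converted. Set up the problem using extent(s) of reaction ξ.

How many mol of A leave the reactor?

146 mol

D reacted = 0.561 × 260.2 = 146 mol; ν_D = −1, so ξ = 146/1 = 146 mol.
Outlet amounts (n = n₀ + ν ξ):
  D: 260.2 − 1(146) = 114.2
  C: 723.4 − 2(146) = 431.5
  A: 0 + 1(146) = 146
  B: 0 + 1(146) = 146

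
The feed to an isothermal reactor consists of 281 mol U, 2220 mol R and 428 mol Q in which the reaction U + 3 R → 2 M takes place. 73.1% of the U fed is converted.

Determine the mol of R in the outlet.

1600 mol

U reacted = 0.731 × 281 = 205.4 mol; ν_U = −1, so ξ = 205.4/1 = 205.4 mol.
Outlet amounts (n = n₀ + ν ξ):
  U: 281 − 1(205.4) = 75.59
  R: 2220 − 3(205.4) = 1604
  M: 0 + 2(205.4) = 410.8
  Q: 428 (inert)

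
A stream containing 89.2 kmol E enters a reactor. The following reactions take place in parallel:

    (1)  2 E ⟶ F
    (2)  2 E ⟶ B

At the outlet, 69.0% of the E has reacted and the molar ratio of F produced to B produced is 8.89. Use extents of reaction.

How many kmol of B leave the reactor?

Conversion of E: E consumed = 0.69 × 89.2 = 61.55 kmol = 2ξ₁ + 2ξ₂.
Selectivity: 1ξ₁ / (1ξ₂) = 8.89 → ξ₁ = 8.89 ξ₂.
Substitute: (2·8.89 + 2) ξ₂ = 61.55 → ξ₂ = 3.112 kmol, ξ₁ = 27.66 kmol.
Outlet amounts (n = n₀ + Σ ν·ξ):
  E: 89.2 − 2(27.66) − 2(3.112) = 27.65
  F: 0 + 1(27.66) = 27.66
  B: 0 + 1(3.112) = 3.112

3.11 kmol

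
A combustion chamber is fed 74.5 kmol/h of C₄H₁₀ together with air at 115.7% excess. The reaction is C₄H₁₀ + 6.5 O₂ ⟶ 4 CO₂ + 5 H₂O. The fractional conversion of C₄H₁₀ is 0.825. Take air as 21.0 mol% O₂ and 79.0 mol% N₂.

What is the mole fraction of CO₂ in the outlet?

0.0478

Stoichiometric O₂ = 6.5 × 74.5 = 484.2 kmol/h; O₂ fed = 484.2 × 2.157 = 1045 kmol/h.
N₂ fed = 1045 × 79/21 = 3929 kmol/h.
Fuel reacted = 0.825 × 74.5 → ξ = 61.46 kmol/h.
Outlet (n = n₀ + ν ξ):
  C₄H₁₀: 74.5 − 1(61.46) = 13.04
  O₂: 1045 − 6.5(61.46) = 645
  N₂: 3929 (inert)
  CO₂: 0 + 4(61.46) = 245.8
  H₂O: 0 + 5(61.46) = 307.3
Total out = 5141 kmol/h; y_CO₂ = 245.8 / 5141 = 0.04782.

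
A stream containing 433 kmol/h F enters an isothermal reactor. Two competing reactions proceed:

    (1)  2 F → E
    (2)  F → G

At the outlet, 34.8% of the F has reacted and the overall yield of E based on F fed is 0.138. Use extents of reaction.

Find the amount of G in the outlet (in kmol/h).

31.2 kmol/h

Yield of E: 1ξ₁ / 433 = 0.138 → ξ₁ = 59.75 kmol/h.
Conversion of F: 2ξ₁ + 1ξ₂ = 0.348 × 433 = 150.7 → ξ₂ = 31.18 kmol/h.
Outlet amounts (n = n₀ + Σ ν·ξ):
  F: 433 − 2(59.75) − 1(31.18) = 282.3
  E: 0 + 1(59.75) = 59.75
  G: 0 + 1(31.18) = 31.18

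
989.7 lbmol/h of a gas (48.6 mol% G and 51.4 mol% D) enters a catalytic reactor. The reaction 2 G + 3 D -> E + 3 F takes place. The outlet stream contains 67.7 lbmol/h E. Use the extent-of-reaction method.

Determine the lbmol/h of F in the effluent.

203 lbmol/h

For E: n = n₀ + 1ξ → 67.7 = 0 + 1ξ, giving ξ = 67.7 lbmol/h.
Outlet amounts (n = n₀ + ν ξ):
  G: 481 − 2(67.7) = 345.6
  D: 508.7 − 3(67.7) = 305.6
  E: 0 + 1(67.7) = 67.7
  F: 0 + 3(67.7) = 203.1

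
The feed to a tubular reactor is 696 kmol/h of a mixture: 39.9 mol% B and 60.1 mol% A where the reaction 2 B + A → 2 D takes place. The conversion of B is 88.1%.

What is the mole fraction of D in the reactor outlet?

0.426

B reacted = 0.881 × 277.7 = 244.7 kmol/h; ν_B = −2, so ξ = 244.7/2 = 122.3 kmol/h.
Outlet amounts (n = n₀ + ν ξ):
  B: 277.7 − 2(122.3) = 33.05
  A: 418.3 − 1(122.3) = 296
  D: 0 + 2(122.3) = 244.7
Total out = 573.7 kmol/h; y_D = 244.7 / 573.7 = 0.4265.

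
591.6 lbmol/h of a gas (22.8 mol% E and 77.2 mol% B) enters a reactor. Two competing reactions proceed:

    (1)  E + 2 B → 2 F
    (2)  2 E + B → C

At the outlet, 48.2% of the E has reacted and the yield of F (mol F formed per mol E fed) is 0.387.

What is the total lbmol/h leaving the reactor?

527 lbmol/h

Yield of F: 2ξ₁ / 134.9 = 0.387 → ξ₁ = 26.1 lbmol/h.
Conversion of E: 1ξ₁ + 2ξ₂ = 0.482 × 134.9 = 65.01 → ξ₂ = 19.46 lbmol/h.
Outlet amounts (n = n₀ + Σ ν·ξ):
  E: 134.9 − 1(26.1) − 2(19.46) = 69.87
  B: 456.7 − 2(26.1) − 1(19.46) = 385.1
  F: 0 + 2(26.1) = 52.2
  C: 0 + 1(19.46) = 19.46
Total out = 69.87 + 385.1 + 52.2 + 19.46 = 526.6 lbmol/h.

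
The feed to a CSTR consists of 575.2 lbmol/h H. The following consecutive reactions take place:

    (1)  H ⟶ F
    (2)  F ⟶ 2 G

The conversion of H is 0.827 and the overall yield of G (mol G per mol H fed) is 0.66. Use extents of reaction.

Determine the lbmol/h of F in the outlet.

286 lbmol/h

Conversion of H: H consumed = 1ξ₁ = 0.827 × 575.2 → ξ₁ = 475.7 lbmol/h.
Yield of G: 2ξ₂ / 575.2 = 0.66 → ξ₂ = 189.8 lbmol/h.
Outlet amounts (n = n₀ + Σ ν·ξ):
  H: 575.2 − 1(475.7) = 99.51
  F: 0 + 1(475.7) − 1(189.8) = 285.9
  G: 0 + 2(189.8) = 379.6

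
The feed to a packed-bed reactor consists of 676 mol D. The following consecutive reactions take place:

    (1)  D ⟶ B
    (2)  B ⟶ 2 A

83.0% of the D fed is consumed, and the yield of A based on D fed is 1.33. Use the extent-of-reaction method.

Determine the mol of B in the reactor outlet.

112 mol

Conversion of D: D consumed = 1ξ₁ = 0.83 × 676 → ξ₁ = 561.1 mol.
Yield of A: 2ξ₂ / 676 = 1.33 → ξ₂ = 449.5 mol.
Outlet amounts (n = n₀ + Σ ν·ξ):
  D: 676 − 1(561.1) = 114.9
  B: 0 + 1(561.1) − 1(449.5) = 111.5
  A: 0 + 2(449.5) = 899.1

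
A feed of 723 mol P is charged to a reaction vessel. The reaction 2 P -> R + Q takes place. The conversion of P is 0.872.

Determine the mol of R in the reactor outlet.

315 mol

P reacted = 0.872 × 723 = 630.5 mol; ν_P = −2, so ξ = 630.5/2 = 315.2 mol.
Outlet amounts (n = n₀ + ν ξ):
  P: 723 − 2(315.2) = 92.54
  R: 0 + 1(315.2) = 315.2
  Q: 0 + 1(315.2) = 315.2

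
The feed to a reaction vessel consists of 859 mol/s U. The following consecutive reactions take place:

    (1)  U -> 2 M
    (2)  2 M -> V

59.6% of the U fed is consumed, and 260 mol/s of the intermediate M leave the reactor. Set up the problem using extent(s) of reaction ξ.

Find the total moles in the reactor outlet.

989 mol/s

Conversion of U: U consumed = 1ξ₁ = 0.596 × 859 → ξ₁ = 512 mol/s.
M balance: n_M = 0 + 2ξ₁ − 2ξ₂ = 260 → ξ₂ = (2·512 − 260)/2 = 382 mol/s.
Outlet amounts (n = n₀ + Σ ν·ξ):
  U: 859 − 1(512) = 347
  M: 0 + 2(512) − 2(382) = 260
  V: 0 + 1(382) = 382
Total out = 347 + 260 + 382 = 989 mol/s.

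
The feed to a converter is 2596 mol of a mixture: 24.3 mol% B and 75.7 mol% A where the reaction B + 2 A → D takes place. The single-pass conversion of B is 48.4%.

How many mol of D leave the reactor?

305 mol

B reacted = 0.484 × 630.8 = 305.3 mol; ν_B = −1, so ξ = 305.3/1 = 305.3 mol.
Outlet amounts (n = n₀ + ν ξ):
  B: 630.8 − 1(305.3) = 325.5
  A: 1965 − 2(305.3) = 1355
  D: 0 + 1(305.3) = 305.3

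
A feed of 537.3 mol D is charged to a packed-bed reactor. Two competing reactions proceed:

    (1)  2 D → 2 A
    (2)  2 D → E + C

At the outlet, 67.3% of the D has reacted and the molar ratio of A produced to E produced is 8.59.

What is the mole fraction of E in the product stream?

0.0636

Conversion of D: D consumed = 0.673 × 537.3 = 361.6 mol = 2ξ₁ + 2ξ₂.
Selectivity: 2ξ₁ / (1ξ₂) = 8.59 → ξ₁ = 4.295 ξ₂.
Substitute: (2·4.295 + 2) ξ₂ = 361.6 → ξ₂ = 34.15 mol, ξ₁ = 146.7 mol.
Outlet amounts (n = n₀ + Σ ν·ξ):
  D: 537.3 − 2(146.7) − 2(34.15) = 175.7
  A: 0 + 2(146.7) = 293.3
  E: 0 + 1(34.15) = 34.15
  C: 0 + 1(34.15) = 34.15
Total out = 537.3 mol; y_E = 34.15 / 537.3 = 0.06355.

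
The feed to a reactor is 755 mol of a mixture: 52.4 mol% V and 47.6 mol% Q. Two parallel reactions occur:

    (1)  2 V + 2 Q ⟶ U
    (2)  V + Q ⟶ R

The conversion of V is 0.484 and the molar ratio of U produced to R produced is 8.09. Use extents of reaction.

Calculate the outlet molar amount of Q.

168 mol

Conversion of V: V consumed = 0.484 × 395.6 = 191.5 mol = 2ξ₁ + 1ξ₂.
Selectivity: 1ξ₁ / (1ξ₂) = 8.09 → ξ₁ = 8.09 ξ₂.
Substitute: (2·8.09 + 1) ξ₂ = 191.5 → ξ₂ = 11.15 mol, ξ₁ = 90.17 mol.
Outlet amounts (n = n₀ + Σ ν·ξ):
  V: 395.6 − 2(90.17) − 1(11.15) = 204.1
  Q: 359.4 − 2(90.17) − 1(11.15) = 167.9
  U: 0 + 1(90.17) = 90.17
  R: 0 + 1(11.15) = 11.15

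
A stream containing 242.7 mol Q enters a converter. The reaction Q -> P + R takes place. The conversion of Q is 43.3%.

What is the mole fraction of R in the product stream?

Q reacted = 0.433 × 242.7 = 105.1 mol; ν_Q = −1, so ξ = 105.1/1 = 105.1 mol.
Outlet amounts (n = n₀ + ν ξ):
  Q: 242.7 − 1(105.1) = 137.6
  P: 0 + 1(105.1) = 105.1
  R: 0 + 1(105.1) = 105.1
Total out = 347.8 mol; y_R = 105.1 / 347.8 = 0.3022.

0.302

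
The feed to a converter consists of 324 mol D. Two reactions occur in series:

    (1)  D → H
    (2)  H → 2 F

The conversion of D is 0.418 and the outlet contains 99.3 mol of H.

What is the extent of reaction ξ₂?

Conversion of D: D consumed = 1ξ₁ = 0.418 × 324 → ξ₁ = 135.4 mol.
H balance: n_H = 0 + 1ξ₁ − 1ξ₂ = 99.3 → ξ₂ = (1·135.4 − 99.3)/1 = 36.13 mol.
Outlet amounts (n = n₀ + Σ ν·ξ):
  D: 324 − 1(135.4) = 188.6
  H: 0 + 1(135.4) − 1(36.13) = 99.3
  F: 0 + 2(36.13) = 72.26

ξ₂ = 36.1 mol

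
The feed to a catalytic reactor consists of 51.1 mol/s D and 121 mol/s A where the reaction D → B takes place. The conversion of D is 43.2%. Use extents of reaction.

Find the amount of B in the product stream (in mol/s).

22.1 mol/s

D reacted = 0.432 × 51.1 = 22.08 mol/s; ν_D = −1, so ξ = 22.08/1 = 22.08 mol/s.
Outlet amounts (n = n₀ + ν ξ):
  D: 51.1 − 1(22.08) = 29.02
  B: 0 + 1(22.08) = 22.08
  A: 121 (inert)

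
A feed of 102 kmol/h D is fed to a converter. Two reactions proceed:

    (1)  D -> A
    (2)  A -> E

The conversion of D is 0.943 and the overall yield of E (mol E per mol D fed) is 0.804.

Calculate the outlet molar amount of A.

Conversion of D: D consumed = 1ξ₁ = 0.943 × 102 → ξ₁ = 96.19 kmol/h.
Yield of E: 1ξ₂ / 102 = 0.804 → ξ₂ = 82.01 kmol/h.
Outlet amounts (n = n₀ + Σ ν·ξ):
  D: 102 − 1(96.19) = 5.814
  A: 0 + 1(96.19) − 1(82.01) = 14.18
  E: 0 + 1(82.01) = 82.01

14.2 kmol/h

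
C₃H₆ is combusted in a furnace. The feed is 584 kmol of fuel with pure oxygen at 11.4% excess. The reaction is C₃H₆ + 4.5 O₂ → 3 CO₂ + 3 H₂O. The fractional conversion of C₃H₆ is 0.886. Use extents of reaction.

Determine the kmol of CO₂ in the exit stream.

Stoichiometric O₂ = 4.5 × 584 = 2628 kmol; O₂ fed = 2628 × 1.114 = 2928 kmol.
Fuel reacted = 0.886 × 584 → ξ = 517.4 kmol.
Outlet (n = n₀ + ν ξ):
  C₃H₆: 584 − 1(517.4) = 66.58
  O₂: 2928 − 4.5(517.4) = 599.2
  CO₂: 0 + 3(517.4) = 1552
  H₂O: 0 + 3(517.4) = 1552

1550 kmol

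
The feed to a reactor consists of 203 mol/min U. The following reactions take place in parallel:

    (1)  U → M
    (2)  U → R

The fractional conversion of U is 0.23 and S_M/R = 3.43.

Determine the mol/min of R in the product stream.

10.5 mol/min

Conversion of U: U consumed = 0.23 × 203 = 46.69 mol/min = 1ξ₁ + 1ξ₂.
Selectivity: 1ξ₁ / (1ξ₂) = 3.43 → ξ₁ = 3.43 ξ₂.
Substitute: (1·3.43 + 1) ξ₂ = 46.69 → ξ₂ = 10.54 mol/min, ξ₁ = 36.15 mol/min.
Outlet amounts (n = n₀ + Σ ν·ξ):
  U: 203 − 1(36.15) − 1(10.54) = 156.3
  M: 0 + 1(36.15) = 36.15
  R: 0 + 1(10.54) = 10.54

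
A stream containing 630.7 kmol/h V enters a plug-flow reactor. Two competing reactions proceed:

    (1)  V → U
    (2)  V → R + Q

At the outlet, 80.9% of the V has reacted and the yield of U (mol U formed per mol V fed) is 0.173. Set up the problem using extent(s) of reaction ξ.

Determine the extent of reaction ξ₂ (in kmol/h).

ξ₂ = 401 kmol/h

Yield of U: 1ξ₁ / 630.7 = 0.173 → ξ₁ = 109.1 kmol/h.
Conversion of V: 1ξ₁ + 1ξ₂ = 0.809 × 630.7 = 510.2 → ξ₂ = 401.1 kmol/h.
Outlet amounts (n = n₀ + Σ ν·ξ):
  V: 630.7 − 1(109.1) − 1(401.1) = 120.5
  U: 0 + 1(109.1) = 109.1
  R: 0 + 1(401.1) = 401.1
  Q: 0 + 1(401.1) = 401.1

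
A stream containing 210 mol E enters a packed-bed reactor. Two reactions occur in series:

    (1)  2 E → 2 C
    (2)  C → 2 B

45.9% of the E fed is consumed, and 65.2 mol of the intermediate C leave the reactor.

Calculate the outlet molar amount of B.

Conversion of E: E consumed = 2ξ₁ = 0.459 × 210 → ξ₁ = 48.2 mol.
C balance: n_C = 0 + 2ξ₁ − 1ξ₂ = 65.2 → ξ₂ = (2·48.2 − 65.2)/1 = 31.19 mol.
Outlet amounts (n = n₀ + Σ ν·ξ):
  E: 210 − 2(48.2) = 113.6
  C: 0 + 2(48.2) − 1(31.19) = 65.2
  B: 0 + 2(31.19) = 62.38

62.4 mol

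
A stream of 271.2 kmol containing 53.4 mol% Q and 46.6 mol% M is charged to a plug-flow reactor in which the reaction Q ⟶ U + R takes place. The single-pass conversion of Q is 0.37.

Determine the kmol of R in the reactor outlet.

Q reacted = 0.37 × 144.8 = 53.58 kmol; ν_Q = −1, so ξ = 53.58/1 = 53.58 kmol.
Outlet amounts (n = n₀ + ν ξ):
  Q: 144.8 − 1(53.58) = 91.24
  U: 0 + 1(53.58) = 53.58
  R: 0 + 1(53.58) = 53.58
  M: 126.4 (inert)

53.6 kmol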